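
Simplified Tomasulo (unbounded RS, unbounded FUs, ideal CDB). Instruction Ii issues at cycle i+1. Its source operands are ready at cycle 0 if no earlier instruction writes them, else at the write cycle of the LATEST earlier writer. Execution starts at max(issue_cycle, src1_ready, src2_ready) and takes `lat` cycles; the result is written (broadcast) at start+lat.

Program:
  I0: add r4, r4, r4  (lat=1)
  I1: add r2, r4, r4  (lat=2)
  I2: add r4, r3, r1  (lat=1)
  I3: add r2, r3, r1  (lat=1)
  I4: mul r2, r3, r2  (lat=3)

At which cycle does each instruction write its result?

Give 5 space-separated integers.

I0 add r4: issue@1 deps=(None,None) exec_start@1 write@2
I1 add r2: issue@2 deps=(0,0) exec_start@2 write@4
I2 add r4: issue@3 deps=(None,None) exec_start@3 write@4
I3 add r2: issue@4 deps=(None,None) exec_start@4 write@5
I4 mul r2: issue@5 deps=(None,3) exec_start@5 write@8

Answer: 2 4 4 5 8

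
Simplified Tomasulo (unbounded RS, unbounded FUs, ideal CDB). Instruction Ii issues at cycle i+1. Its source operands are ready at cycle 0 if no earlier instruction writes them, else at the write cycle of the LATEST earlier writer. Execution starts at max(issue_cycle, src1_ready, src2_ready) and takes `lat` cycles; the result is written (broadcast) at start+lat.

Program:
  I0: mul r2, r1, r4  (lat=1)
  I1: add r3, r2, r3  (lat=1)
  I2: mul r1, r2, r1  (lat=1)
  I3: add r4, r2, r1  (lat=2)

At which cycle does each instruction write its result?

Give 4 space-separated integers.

Answer: 2 3 4 6

Derivation:
I0 mul r2: issue@1 deps=(None,None) exec_start@1 write@2
I1 add r3: issue@2 deps=(0,None) exec_start@2 write@3
I2 mul r1: issue@3 deps=(0,None) exec_start@3 write@4
I3 add r4: issue@4 deps=(0,2) exec_start@4 write@6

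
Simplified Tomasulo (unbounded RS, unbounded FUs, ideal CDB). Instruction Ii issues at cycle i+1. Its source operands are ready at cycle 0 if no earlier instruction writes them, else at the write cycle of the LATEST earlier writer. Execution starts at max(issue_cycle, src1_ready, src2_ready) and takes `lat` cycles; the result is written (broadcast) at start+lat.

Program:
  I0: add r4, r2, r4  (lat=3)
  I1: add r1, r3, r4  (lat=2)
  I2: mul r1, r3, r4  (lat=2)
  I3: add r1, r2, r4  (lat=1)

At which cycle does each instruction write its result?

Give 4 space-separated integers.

Answer: 4 6 6 5

Derivation:
I0 add r4: issue@1 deps=(None,None) exec_start@1 write@4
I1 add r1: issue@2 deps=(None,0) exec_start@4 write@6
I2 mul r1: issue@3 deps=(None,0) exec_start@4 write@6
I3 add r1: issue@4 deps=(None,0) exec_start@4 write@5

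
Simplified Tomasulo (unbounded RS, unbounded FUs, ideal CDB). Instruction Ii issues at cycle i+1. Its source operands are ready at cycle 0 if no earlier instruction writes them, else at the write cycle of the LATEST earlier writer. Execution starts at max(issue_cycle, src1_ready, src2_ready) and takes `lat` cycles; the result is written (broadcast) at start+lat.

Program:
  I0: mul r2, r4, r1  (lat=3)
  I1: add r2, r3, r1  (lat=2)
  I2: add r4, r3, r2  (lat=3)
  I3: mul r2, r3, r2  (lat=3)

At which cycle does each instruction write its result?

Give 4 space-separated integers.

Answer: 4 4 7 7

Derivation:
I0 mul r2: issue@1 deps=(None,None) exec_start@1 write@4
I1 add r2: issue@2 deps=(None,None) exec_start@2 write@4
I2 add r4: issue@3 deps=(None,1) exec_start@4 write@7
I3 mul r2: issue@4 deps=(None,1) exec_start@4 write@7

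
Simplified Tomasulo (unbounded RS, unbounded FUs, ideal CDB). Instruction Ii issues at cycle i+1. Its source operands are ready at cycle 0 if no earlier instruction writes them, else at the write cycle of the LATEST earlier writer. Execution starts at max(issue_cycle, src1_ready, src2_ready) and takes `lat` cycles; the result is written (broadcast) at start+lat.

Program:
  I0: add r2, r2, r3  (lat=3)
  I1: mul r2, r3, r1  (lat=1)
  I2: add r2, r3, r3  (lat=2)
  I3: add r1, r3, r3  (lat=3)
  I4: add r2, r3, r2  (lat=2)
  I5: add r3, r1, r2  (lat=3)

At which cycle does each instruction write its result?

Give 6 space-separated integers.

I0 add r2: issue@1 deps=(None,None) exec_start@1 write@4
I1 mul r2: issue@2 deps=(None,None) exec_start@2 write@3
I2 add r2: issue@3 deps=(None,None) exec_start@3 write@5
I3 add r1: issue@4 deps=(None,None) exec_start@4 write@7
I4 add r2: issue@5 deps=(None,2) exec_start@5 write@7
I5 add r3: issue@6 deps=(3,4) exec_start@7 write@10

Answer: 4 3 5 7 7 10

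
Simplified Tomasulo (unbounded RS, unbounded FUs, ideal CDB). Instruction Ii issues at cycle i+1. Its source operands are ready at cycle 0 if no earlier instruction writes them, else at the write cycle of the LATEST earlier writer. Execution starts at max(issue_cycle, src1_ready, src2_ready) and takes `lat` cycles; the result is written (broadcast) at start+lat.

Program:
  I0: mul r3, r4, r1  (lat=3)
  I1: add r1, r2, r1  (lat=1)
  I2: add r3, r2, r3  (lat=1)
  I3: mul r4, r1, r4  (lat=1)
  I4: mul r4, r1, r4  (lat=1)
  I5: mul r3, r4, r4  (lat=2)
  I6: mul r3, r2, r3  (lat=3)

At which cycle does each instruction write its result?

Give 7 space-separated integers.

I0 mul r3: issue@1 deps=(None,None) exec_start@1 write@4
I1 add r1: issue@2 deps=(None,None) exec_start@2 write@3
I2 add r3: issue@3 deps=(None,0) exec_start@4 write@5
I3 mul r4: issue@4 deps=(1,None) exec_start@4 write@5
I4 mul r4: issue@5 deps=(1,3) exec_start@5 write@6
I5 mul r3: issue@6 deps=(4,4) exec_start@6 write@8
I6 mul r3: issue@7 deps=(None,5) exec_start@8 write@11

Answer: 4 3 5 5 6 8 11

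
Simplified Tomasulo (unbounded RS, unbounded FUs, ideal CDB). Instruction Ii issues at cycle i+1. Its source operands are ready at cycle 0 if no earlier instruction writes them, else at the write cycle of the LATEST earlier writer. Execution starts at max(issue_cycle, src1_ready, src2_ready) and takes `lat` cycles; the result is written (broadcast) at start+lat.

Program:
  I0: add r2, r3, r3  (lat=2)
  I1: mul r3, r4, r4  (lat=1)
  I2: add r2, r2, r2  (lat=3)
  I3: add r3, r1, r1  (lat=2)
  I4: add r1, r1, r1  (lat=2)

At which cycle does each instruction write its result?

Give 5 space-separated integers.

I0 add r2: issue@1 deps=(None,None) exec_start@1 write@3
I1 mul r3: issue@2 deps=(None,None) exec_start@2 write@3
I2 add r2: issue@3 deps=(0,0) exec_start@3 write@6
I3 add r3: issue@4 deps=(None,None) exec_start@4 write@6
I4 add r1: issue@5 deps=(None,None) exec_start@5 write@7

Answer: 3 3 6 6 7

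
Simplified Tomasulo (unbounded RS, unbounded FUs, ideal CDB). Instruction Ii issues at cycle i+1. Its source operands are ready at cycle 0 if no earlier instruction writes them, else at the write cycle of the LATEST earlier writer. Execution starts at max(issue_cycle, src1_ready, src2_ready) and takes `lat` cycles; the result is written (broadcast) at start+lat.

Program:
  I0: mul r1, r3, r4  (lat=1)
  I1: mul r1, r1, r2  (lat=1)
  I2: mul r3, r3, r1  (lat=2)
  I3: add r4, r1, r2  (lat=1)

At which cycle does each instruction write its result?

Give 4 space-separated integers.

Answer: 2 3 5 5

Derivation:
I0 mul r1: issue@1 deps=(None,None) exec_start@1 write@2
I1 mul r1: issue@2 deps=(0,None) exec_start@2 write@3
I2 mul r3: issue@3 deps=(None,1) exec_start@3 write@5
I3 add r4: issue@4 deps=(1,None) exec_start@4 write@5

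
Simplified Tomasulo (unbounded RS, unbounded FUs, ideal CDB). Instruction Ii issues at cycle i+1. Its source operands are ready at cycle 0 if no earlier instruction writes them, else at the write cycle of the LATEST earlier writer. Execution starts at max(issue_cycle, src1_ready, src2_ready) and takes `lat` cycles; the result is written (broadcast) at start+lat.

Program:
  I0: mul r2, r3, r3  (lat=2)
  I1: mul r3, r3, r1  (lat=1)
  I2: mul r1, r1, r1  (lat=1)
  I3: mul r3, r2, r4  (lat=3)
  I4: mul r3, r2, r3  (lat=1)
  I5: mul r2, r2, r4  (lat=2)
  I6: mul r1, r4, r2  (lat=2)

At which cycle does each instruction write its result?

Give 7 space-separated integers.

I0 mul r2: issue@1 deps=(None,None) exec_start@1 write@3
I1 mul r3: issue@2 deps=(None,None) exec_start@2 write@3
I2 mul r1: issue@3 deps=(None,None) exec_start@3 write@4
I3 mul r3: issue@4 deps=(0,None) exec_start@4 write@7
I4 mul r3: issue@5 deps=(0,3) exec_start@7 write@8
I5 mul r2: issue@6 deps=(0,None) exec_start@6 write@8
I6 mul r1: issue@7 deps=(None,5) exec_start@8 write@10

Answer: 3 3 4 7 8 8 10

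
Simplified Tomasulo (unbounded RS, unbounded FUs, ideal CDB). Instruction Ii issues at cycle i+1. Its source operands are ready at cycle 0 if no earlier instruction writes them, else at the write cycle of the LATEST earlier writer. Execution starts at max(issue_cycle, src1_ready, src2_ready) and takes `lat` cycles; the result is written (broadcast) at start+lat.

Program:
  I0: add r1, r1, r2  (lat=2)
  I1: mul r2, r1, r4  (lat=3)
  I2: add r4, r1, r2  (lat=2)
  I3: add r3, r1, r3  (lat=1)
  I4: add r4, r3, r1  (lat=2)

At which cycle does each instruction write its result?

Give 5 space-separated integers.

Answer: 3 6 8 5 7

Derivation:
I0 add r1: issue@1 deps=(None,None) exec_start@1 write@3
I1 mul r2: issue@2 deps=(0,None) exec_start@3 write@6
I2 add r4: issue@3 deps=(0,1) exec_start@6 write@8
I3 add r3: issue@4 deps=(0,None) exec_start@4 write@5
I4 add r4: issue@5 deps=(3,0) exec_start@5 write@7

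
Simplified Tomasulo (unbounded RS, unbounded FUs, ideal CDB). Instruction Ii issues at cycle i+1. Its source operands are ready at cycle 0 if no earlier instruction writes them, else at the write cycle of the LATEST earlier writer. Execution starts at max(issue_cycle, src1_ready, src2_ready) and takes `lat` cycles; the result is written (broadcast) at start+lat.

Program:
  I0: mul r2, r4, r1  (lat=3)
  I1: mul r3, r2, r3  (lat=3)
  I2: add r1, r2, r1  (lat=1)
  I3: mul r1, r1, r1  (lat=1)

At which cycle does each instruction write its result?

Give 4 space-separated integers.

Answer: 4 7 5 6

Derivation:
I0 mul r2: issue@1 deps=(None,None) exec_start@1 write@4
I1 mul r3: issue@2 deps=(0,None) exec_start@4 write@7
I2 add r1: issue@3 deps=(0,None) exec_start@4 write@5
I3 mul r1: issue@4 deps=(2,2) exec_start@5 write@6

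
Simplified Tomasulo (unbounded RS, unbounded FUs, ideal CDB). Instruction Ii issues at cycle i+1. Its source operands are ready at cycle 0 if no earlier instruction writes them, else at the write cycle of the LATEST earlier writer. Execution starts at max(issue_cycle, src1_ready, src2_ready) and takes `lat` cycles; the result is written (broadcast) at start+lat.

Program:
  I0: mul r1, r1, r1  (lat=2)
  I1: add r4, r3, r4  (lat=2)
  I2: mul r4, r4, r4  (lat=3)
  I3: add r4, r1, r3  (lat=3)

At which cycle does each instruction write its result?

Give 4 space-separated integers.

I0 mul r1: issue@1 deps=(None,None) exec_start@1 write@3
I1 add r4: issue@2 deps=(None,None) exec_start@2 write@4
I2 mul r4: issue@3 deps=(1,1) exec_start@4 write@7
I3 add r4: issue@4 deps=(0,None) exec_start@4 write@7

Answer: 3 4 7 7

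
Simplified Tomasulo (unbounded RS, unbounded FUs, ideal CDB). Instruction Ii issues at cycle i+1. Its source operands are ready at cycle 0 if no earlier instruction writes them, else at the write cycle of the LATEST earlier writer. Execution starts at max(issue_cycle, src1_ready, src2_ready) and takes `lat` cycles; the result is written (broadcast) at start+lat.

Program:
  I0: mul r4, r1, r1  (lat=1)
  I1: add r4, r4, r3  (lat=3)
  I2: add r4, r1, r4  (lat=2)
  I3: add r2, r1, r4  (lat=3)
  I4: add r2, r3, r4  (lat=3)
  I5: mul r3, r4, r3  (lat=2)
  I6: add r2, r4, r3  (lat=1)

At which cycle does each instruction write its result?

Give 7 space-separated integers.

I0 mul r4: issue@1 deps=(None,None) exec_start@1 write@2
I1 add r4: issue@2 deps=(0,None) exec_start@2 write@5
I2 add r4: issue@3 deps=(None,1) exec_start@5 write@7
I3 add r2: issue@4 deps=(None,2) exec_start@7 write@10
I4 add r2: issue@5 deps=(None,2) exec_start@7 write@10
I5 mul r3: issue@6 deps=(2,None) exec_start@7 write@9
I6 add r2: issue@7 deps=(2,5) exec_start@9 write@10

Answer: 2 5 7 10 10 9 10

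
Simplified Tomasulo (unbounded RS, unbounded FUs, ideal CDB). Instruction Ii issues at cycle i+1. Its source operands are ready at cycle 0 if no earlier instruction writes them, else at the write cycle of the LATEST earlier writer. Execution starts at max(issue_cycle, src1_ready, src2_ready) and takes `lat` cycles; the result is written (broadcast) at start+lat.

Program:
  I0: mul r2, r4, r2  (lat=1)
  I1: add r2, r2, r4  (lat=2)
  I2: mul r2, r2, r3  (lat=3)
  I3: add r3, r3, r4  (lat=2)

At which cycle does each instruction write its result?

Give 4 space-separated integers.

Answer: 2 4 7 6

Derivation:
I0 mul r2: issue@1 deps=(None,None) exec_start@1 write@2
I1 add r2: issue@2 deps=(0,None) exec_start@2 write@4
I2 mul r2: issue@3 deps=(1,None) exec_start@4 write@7
I3 add r3: issue@4 deps=(None,None) exec_start@4 write@6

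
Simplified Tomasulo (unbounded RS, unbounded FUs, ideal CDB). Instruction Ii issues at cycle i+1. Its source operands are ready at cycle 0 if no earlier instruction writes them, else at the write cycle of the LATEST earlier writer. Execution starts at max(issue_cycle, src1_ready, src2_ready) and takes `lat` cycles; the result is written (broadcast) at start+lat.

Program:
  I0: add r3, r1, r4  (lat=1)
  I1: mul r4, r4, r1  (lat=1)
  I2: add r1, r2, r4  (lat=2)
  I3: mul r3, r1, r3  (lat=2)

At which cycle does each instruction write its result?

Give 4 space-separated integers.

I0 add r3: issue@1 deps=(None,None) exec_start@1 write@2
I1 mul r4: issue@2 deps=(None,None) exec_start@2 write@3
I2 add r1: issue@3 deps=(None,1) exec_start@3 write@5
I3 mul r3: issue@4 deps=(2,0) exec_start@5 write@7

Answer: 2 3 5 7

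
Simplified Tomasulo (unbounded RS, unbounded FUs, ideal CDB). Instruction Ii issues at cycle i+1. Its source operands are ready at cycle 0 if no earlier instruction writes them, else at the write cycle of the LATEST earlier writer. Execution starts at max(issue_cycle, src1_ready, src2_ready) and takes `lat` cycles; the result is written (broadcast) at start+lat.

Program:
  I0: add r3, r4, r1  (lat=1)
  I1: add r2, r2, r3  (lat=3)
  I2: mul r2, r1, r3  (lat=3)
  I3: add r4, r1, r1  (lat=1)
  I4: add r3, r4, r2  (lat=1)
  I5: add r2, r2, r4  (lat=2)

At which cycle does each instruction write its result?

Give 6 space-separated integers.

I0 add r3: issue@1 deps=(None,None) exec_start@1 write@2
I1 add r2: issue@2 deps=(None,0) exec_start@2 write@5
I2 mul r2: issue@3 deps=(None,0) exec_start@3 write@6
I3 add r4: issue@4 deps=(None,None) exec_start@4 write@5
I4 add r3: issue@5 deps=(3,2) exec_start@6 write@7
I5 add r2: issue@6 deps=(2,3) exec_start@6 write@8

Answer: 2 5 6 5 7 8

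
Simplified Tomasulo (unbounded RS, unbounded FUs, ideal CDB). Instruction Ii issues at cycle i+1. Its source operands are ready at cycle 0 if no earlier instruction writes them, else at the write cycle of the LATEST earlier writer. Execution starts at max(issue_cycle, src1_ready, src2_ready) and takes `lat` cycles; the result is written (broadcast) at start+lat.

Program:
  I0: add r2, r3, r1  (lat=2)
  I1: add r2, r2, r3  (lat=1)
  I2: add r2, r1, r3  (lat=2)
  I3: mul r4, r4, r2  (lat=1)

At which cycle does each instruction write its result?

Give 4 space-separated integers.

Answer: 3 4 5 6

Derivation:
I0 add r2: issue@1 deps=(None,None) exec_start@1 write@3
I1 add r2: issue@2 deps=(0,None) exec_start@3 write@4
I2 add r2: issue@3 deps=(None,None) exec_start@3 write@5
I3 mul r4: issue@4 deps=(None,2) exec_start@5 write@6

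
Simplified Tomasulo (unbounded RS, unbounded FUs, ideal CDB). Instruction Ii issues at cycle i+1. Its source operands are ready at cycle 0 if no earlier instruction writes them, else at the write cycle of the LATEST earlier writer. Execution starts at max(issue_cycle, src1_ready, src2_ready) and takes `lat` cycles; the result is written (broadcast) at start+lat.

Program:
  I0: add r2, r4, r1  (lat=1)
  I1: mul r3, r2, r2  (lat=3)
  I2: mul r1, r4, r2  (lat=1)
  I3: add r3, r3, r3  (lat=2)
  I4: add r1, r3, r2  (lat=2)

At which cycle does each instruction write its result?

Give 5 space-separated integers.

I0 add r2: issue@1 deps=(None,None) exec_start@1 write@2
I1 mul r3: issue@2 deps=(0,0) exec_start@2 write@5
I2 mul r1: issue@3 deps=(None,0) exec_start@3 write@4
I3 add r3: issue@4 deps=(1,1) exec_start@5 write@7
I4 add r1: issue@5 deps=(3,0) exec_start@7 write@9

Answer: 2 5 4 7 9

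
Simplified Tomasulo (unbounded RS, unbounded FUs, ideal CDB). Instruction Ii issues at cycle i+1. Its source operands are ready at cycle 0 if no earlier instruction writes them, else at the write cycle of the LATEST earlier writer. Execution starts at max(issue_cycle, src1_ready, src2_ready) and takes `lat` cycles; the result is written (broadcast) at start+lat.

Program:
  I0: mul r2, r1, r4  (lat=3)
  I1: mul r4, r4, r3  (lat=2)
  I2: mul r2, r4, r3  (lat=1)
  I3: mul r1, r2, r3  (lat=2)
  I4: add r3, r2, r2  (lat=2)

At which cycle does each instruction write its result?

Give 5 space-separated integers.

I0 mul r2: issue@1 deps=(None,None) exec_start@1 write@4
I1 mul r4: issue@2 deps=(None,None) exec_start@2 write@4
I2 mul r2: issue@3 deps=(1,None) exec_start@4 write@5
I3 mul r1: issue@4 deps=(2,None) exec_start@5 write@7
I4 add r3: issue@5 deps=(2,2) exec_start@5 write@7

Answer: 4 4 5 7 7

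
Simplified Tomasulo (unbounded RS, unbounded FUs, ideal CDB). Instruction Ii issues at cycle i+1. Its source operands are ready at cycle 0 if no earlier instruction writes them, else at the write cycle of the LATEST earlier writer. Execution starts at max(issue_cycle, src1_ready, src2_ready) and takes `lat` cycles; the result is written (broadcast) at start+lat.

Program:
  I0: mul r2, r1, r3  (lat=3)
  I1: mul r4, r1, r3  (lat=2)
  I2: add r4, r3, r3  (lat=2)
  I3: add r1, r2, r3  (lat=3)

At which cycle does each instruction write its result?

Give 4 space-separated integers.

I0 mul r2: issue@1 deps=(None,None) exec_start@1 write@4
I1 mul r4: issue@2 deps=(None,None) exec_start@2 write@4
I2 add r4: issue@3 deps=(None,None) exec_start@3 write@5
I3 add r1: issue@4 deps=(0,None) exec_start@4 write@7

Answer: 4 4 5 7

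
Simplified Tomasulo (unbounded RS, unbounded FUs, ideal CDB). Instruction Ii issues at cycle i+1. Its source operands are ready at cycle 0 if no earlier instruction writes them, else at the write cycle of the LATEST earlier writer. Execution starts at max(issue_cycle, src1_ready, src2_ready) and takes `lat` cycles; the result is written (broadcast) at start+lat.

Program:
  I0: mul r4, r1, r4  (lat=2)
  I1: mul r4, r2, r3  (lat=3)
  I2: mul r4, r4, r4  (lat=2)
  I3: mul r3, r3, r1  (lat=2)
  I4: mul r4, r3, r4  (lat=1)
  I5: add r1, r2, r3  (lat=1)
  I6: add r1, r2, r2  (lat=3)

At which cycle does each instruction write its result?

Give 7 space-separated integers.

I0 mul r4: issue@1 deps=(None,None) exec_start@1 write@3
I1 mul r4: issue@2 deps=(None,None) exec_start@2 write@5
I2 mul r4: issue@3 deps=(1,1) exec_start@5 write@7
I3 mul r3: issue@4 deps=(None,None) exec_start@4 write@6
I4 mul r4: issue@5 deps=(3,2) exec_start@7 write@8
I5 add r1: issue@6 deps=(None,3) exec_start@6 write@7
I6 add r1: issue@7 deps=(None,None) exec_start@7 write@10

Answer: 3 5 7 6 8 7 10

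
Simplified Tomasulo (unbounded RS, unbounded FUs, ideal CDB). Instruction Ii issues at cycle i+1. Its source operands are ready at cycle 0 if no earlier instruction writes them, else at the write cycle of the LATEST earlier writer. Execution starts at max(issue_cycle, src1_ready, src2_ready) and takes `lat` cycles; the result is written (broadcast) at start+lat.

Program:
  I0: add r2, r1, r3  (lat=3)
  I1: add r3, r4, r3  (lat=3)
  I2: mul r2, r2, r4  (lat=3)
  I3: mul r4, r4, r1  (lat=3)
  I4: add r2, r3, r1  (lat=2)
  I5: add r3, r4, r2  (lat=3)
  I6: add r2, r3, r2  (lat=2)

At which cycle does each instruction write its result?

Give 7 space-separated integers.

Answer: 4 5 7 7 7 10 12

Derivation:
I0 add r2: issue@1 deps=(None,None) exec_start@1 write@4
I1 add r3: issue@2 deps=(None,None) exec_start@2 write@5
I2 mul r2: issue@3 deps=(0,None) exec_start@4 write@7
I3 mul r4: issue@4 deps=(None,None) exec_start@4 write@7
I4 add r2: issue@5 deps=(1,None) exec_start@5 write@7
I5 add r3: issue@6 deps=(3,4) exec_start@7 write@10
I6 add r2: issue@7 deps=(5,4) exec_start@10 write@12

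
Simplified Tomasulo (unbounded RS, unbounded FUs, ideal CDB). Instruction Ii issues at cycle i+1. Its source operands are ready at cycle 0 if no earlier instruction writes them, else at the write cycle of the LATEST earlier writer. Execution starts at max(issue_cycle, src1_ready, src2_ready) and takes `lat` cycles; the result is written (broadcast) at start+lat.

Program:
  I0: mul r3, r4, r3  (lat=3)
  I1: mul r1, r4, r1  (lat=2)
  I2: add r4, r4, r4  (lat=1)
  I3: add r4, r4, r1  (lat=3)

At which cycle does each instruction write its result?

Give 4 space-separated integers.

I0 mul r3: issue@1 deps=(None,None) exec_start@1 write@4
I1 mul r1: issue@2 deps=(None,None) exec_start@2 write@4
I2 add r4: issue@3 deps=(None,None) exec_start@3 write@4
I3 add r4: issue@4 deps=(2,1) exec_start@4 write@7

Answer: 4 4 4 7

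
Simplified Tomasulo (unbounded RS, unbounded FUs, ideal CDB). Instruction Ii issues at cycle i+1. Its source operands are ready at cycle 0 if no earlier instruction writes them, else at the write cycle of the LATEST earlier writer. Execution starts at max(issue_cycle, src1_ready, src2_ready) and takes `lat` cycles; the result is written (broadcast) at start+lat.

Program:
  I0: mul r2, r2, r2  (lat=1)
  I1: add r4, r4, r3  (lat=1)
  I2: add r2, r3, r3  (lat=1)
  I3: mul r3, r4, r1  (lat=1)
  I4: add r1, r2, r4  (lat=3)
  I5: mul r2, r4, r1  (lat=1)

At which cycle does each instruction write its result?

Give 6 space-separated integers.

I0 mul r2: issue@1 deps=(None,None) exec_start@1 write@2
I1 add r4: issue@2 deps=(None,None) exec_start@2 write@3
I2 add r2: issue@3 deps=(None,None) exec_start@3 write@4
I3 mul r3: issue@4 deps=(1,None) exec_start@4 write@5
I4 add r1: issue@5 deps=(2,1) exec_start@5 write@8
I5 mul r2: issue@6 deps=(1,4) exec_start@8 write@9

Answer: 2 3 4 5 8 9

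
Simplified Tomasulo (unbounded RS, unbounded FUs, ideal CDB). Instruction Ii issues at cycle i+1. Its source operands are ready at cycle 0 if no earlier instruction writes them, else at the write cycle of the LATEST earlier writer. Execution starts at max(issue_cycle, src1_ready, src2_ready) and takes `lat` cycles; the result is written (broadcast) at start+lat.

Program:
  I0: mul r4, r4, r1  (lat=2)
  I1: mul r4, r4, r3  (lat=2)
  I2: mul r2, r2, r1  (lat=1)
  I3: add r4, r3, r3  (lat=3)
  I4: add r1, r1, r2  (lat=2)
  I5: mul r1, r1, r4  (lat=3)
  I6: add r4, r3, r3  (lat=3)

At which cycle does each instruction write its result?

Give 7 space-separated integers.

Answer: 3 5 4 7 7 10 10

Derivation:
I0 mul r4: issue@1 deps=(None,None) exec_start@1 write@3
I1 mul r4: issue@2 deps=(0,None) exec_start@3 write@5
I2 mul r2: issue@3 deps=(None,None) exec_start@3 write@4
I3 add r4: issue@4 deps=(None,None) exec_start@4 write@7
I4 add r1: issue@5 deps=(None,2) exec_start@5 write@7
I5 mul r1: issue@6 deps=(4,3) exec_start@7 write@10
I6 add r4: issue@7 deps=(None,None) exec_start@7 write@10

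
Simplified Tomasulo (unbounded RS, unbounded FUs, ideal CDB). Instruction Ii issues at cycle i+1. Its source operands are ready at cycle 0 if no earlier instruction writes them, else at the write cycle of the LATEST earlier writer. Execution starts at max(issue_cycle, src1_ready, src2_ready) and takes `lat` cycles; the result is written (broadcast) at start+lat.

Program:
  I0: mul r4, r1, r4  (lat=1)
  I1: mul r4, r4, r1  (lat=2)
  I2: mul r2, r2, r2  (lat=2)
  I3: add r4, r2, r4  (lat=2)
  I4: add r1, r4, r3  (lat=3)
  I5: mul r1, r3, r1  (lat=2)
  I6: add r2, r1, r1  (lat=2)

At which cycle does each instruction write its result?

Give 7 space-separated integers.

Answer: 2 4 5 7 10 12 14

Derivation:
I0 mul r4: issue@1 deps=(None,None) exec_start@1 write@2
I1 mul r4: issue@2 deps=(0,None) exec_start@2 write@4
I2 mul r2: issue@3 deps=(None,None) exec_start@3 write@5
I3 add r4: issue@4 deps=(2,1) exec_start@5 write@7
I4 add r1: issue@5 deps=(3,None) exec_start@7 write@10
I5 mul r1: issue@6 deps=(None,4) exec_start@10 write@12
I6 add r2: issue@7 deps=(5,5) exec_start@12 write@14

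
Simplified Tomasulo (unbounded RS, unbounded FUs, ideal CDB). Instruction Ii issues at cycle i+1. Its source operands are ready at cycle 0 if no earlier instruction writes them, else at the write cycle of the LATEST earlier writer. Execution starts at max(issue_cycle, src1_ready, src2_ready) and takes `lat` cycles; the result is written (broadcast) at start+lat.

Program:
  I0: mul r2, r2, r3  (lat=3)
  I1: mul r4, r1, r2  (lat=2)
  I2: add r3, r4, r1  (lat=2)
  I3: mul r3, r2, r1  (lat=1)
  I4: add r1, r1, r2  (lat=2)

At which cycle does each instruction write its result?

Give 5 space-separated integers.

I0 mul r2: issue@1 deps=(None,None) exec_start@1 write@4
I1 mul r4: issue@2 deps=(None,0) exec_start@4 write@6
I2 add r3: issue@3 deps=(1,None) exec_start@6 write@8
I3 mul r3: issue@4 deps=(0,None) exec_start@4 write@5
I4 add r1: issue@5 deps=(None,0) exec_start@5 write@7

Answer: 4 6 8 5 7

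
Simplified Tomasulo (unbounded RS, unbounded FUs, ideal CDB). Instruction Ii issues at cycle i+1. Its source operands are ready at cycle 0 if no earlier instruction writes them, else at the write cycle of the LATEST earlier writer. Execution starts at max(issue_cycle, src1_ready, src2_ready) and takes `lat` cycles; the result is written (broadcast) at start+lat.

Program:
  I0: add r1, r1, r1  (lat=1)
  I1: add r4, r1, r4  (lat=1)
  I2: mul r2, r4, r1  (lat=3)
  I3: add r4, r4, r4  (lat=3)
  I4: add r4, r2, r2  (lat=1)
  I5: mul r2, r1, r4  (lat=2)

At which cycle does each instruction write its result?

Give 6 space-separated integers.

I0 add r1: issue@1 deps=(None,None) exec_start@1 write@2
I1 add r4: issue@2 deps=(0,None) exec_start@2 write@3
I2 mul r2: issue@3 deps=(1,0) exec_start@3 write@6
I3 add r4: issue@4 deps=(1,1) exec_start@4 write@7
I4 add r4: issue@5 deps=(2,2) exec_start@6 write@7
I5 mul r2: issue@6 deps=(0,4) exec_start@7 write@9

Answer: 2 3 6 7 7 9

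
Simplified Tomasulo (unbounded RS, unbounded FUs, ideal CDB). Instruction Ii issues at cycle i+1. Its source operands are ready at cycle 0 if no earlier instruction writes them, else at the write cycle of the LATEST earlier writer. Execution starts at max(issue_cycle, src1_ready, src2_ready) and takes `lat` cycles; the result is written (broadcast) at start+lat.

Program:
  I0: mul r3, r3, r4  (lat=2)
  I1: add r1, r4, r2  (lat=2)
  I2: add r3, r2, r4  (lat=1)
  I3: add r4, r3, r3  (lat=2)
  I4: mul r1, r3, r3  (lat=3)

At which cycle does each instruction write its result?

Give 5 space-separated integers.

Answer: 3 4 4 6 8

Derivation:
I0 mul r3: issue@1 deps=(None,None) exec_start@1 write@3
I1 add r1: issue@2 deps=(None,None) exec_start@2 write@4
I2 add r3: issue@3 deps=(None,None) exec_start@3 write@4
I3 add r4: issue@4 deps=(2,2) exec_start@4 write@6
I4 mul r1: issue@5 deps=(2,2) exec_start@5 write@8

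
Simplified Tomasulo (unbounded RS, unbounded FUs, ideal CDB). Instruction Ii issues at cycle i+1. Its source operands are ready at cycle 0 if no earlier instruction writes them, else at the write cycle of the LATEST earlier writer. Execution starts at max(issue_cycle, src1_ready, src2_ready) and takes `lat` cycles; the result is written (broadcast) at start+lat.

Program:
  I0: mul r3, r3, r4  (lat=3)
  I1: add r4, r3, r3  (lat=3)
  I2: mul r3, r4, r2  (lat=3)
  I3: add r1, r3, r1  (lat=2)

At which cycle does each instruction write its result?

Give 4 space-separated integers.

Answer: 4 7 10 12

Derivation:
I0 mul r3: issue@1 deps=(None,None) exec_start@1 write@4
I1 add r4: issue@2 deps=(0,0) exec_start@4 write@7
I2 mul r3: issue@3 deps=(1,None) exec_start@7 write@10
I3 add r1: issue@4 deps=(2,None) exec_start@10 write@12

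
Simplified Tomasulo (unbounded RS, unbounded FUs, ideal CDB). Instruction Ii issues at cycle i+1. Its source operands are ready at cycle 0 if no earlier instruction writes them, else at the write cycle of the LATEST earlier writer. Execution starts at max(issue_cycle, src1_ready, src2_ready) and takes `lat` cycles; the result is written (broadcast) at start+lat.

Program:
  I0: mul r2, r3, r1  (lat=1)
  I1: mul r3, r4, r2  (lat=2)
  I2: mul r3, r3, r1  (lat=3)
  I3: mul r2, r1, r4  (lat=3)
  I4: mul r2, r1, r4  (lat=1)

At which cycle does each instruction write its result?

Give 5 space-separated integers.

Answer: 2 4 7 7 6

Derivation:
I0 mul r2: issue@1 deps=(None,None) exec_start@1 write@2
I1 mul r3: issue@2 deps=(None,0) exec_start@2 write@4
I2 mul r3: issue@3 deps=(1,None) exec_start@4 write@7
I3 mul r2: issue@4 deps=(None,None) exec_start@4 write@7
I4 mul r2: issue@5 deps=(None,None) exec_start@5 write@6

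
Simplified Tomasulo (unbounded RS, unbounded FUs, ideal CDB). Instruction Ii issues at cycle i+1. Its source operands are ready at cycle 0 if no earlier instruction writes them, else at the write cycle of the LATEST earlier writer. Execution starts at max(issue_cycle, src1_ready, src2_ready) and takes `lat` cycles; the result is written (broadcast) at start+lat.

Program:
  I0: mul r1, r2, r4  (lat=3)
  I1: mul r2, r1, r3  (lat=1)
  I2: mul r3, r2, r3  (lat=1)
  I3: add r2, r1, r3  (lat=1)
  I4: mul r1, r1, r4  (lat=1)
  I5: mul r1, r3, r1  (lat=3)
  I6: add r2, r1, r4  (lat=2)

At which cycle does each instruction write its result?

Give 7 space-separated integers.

Answer: 4 5 6 7 6 9 11

Derivation:
I0 mul r1: issue@1 deps=(None,None) exec_start@1 write@4
I1 mul r2: issue@2 deps=(0,None) exec_start@4 write@5
I2 mul r3: issue@3 deps=(1,None) exec_start@5 write@6
I3 add r2: issue@4 deps=(0,2) exec_start@6 write@7
I4 mul r1: issue@5 deps=(0,None) exec_start@5 write@6
I5 mul r1: issue@6 deps=(2,4) exec_start@6 write@9
I6 add r2: issue@7 deps=(5,None) exec_start@9 write@11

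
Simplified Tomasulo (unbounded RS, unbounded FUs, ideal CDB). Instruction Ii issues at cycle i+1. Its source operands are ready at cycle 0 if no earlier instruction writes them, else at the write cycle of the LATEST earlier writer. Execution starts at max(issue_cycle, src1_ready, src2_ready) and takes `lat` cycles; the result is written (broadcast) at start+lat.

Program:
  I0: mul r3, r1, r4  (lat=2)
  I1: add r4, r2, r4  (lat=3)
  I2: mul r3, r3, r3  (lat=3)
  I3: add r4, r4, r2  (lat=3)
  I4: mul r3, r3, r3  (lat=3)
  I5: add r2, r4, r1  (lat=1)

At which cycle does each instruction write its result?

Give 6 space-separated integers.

I0 mul r3: issue@1 deps=(None,None) exec_start@1 write@3
I1 add r4: issue@2 deps=(None,None) exec_start@2 write@5
I2 mul r3: issue@3 deps=(0,0) exec_start@3 write@6
I3 add r4: issue@4 deps=(1,None) exec_start@5 write@8
I4 mul r3: issue@5 deps=(2,2) exec_start@6 write@9
I5 add r2: issue@6 deps=(3,None) exec_start@8 write@9

Answer: 3 5 6 8 9 9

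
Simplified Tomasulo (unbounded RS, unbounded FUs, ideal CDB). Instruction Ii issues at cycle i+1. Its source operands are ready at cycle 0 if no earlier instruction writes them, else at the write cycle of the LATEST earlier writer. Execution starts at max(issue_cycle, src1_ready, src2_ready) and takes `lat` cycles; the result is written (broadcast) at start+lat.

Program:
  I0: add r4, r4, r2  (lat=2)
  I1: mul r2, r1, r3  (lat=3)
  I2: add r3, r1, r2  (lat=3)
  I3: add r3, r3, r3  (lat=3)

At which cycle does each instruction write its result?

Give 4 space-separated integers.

Answer: 3 5 8 11

Derivation:
I0 add r4: issue@1 deps=(None,None) exec_start@1 write@3
I1 mul r2: issue@2 deps=(None,None) exec_start@2 write@5
I2 add r3: issue@3 deps=(None,1) exec_start@5 write@8
I3 add r3: issue@4 deps=(2,2) exec_start@8 write@11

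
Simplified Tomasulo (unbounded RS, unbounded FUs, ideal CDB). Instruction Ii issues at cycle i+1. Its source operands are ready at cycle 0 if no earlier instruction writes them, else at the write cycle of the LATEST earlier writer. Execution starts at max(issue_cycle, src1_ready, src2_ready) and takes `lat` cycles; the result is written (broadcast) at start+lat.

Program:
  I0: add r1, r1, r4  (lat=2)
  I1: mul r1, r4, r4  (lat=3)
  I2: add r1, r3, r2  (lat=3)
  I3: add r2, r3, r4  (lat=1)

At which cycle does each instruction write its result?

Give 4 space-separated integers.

Answer: 3 5 6 5

Derivation:
I0 add r1: issue@1 deps=(None,None) exec_start@1 write@3
I1 mul r1: issue@2 deps=(None,None) exec_start@2 write@5
I2 add r1: issue@3 deps=(None,None) exec_start@3 write@6
I3 add r2: issue@4 deps=(None,None) exec_start@4 write@5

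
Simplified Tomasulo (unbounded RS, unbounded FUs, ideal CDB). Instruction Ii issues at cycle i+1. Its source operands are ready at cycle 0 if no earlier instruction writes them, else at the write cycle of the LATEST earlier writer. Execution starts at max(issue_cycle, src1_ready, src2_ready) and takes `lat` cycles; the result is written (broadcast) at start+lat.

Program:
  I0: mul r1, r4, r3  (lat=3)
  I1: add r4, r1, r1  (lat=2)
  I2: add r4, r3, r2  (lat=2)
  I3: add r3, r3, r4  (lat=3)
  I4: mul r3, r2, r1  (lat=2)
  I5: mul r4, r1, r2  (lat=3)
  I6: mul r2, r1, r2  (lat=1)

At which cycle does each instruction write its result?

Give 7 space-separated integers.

I0 mul r1: issue@1 deps=(None,None) exec_start@1 write@4
I1 add r4: issue@2 deps=(0,0) exec_start@4 write@6
I2 add r4: issue@3 deps=(None,None) exec_start@3 write@5
I3 add r3: issue@4 deps=(None,2) exec_start@5 write@8
I4 mul r3: issue@5 deps=(None,0) exec_start@5 write@7
I5 mul r4: issue@6 deps=(0,None) exec_start@6 write@9
I6 mul r2: issue@7 deps=(0,None) exec_start@7 write@8

Answer: 4 6 5 8 7 9 8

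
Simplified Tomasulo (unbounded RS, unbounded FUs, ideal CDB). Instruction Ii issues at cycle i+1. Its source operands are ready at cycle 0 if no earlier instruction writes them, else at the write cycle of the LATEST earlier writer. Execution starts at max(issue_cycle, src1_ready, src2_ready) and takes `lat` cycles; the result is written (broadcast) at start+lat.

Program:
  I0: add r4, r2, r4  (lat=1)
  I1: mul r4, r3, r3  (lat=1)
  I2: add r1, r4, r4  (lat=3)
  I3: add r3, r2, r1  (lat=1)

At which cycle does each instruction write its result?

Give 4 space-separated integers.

Answer: 2 3 6 7

Derivation:
I0 add r4: issue@1 deps=(None,None) exec_start@1 write@2
I1 mul r4: issue@2 deps=(None,None) exec_start@2 write@3
I2 add r1: issue@3 deps=(1,1) exec_start@3 write@6
I3 add r3: issue@4 deps=(None,2) exec_start@6 write@7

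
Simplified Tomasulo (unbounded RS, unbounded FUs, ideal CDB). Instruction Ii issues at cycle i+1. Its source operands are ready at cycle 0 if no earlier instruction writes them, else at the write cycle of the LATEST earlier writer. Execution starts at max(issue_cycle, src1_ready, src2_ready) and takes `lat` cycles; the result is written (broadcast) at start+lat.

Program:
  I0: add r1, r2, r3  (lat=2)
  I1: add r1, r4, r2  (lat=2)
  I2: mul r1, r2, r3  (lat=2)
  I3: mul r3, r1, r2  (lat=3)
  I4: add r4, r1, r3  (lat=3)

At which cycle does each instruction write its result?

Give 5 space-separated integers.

I0 add r1: issue@1 deps=(None,None) exec_start@1 write@3
I1 add r1: issue@2 deps=(None,None) exec_start@2 write@4
I2 mul r1: issue@3 deps=(None,None) exec_start@3 write@5
I3 mul r3: issue@4 deps=(2,None) exec_start@5 write@8
I4 add r4: issue@5 deps=(2,3) exec_start@8 write@11

Answer: 3 4 5 8 11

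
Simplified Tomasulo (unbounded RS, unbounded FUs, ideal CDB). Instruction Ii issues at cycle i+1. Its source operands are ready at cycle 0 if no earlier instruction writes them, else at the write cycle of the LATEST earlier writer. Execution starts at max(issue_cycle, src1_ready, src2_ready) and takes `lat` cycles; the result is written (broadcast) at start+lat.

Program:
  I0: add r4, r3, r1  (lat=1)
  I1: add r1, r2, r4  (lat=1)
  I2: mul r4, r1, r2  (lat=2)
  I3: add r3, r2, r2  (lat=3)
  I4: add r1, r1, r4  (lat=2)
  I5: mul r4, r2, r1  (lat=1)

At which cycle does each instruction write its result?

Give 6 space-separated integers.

I0 add r4: issue@1 deps=(None,None) exec_start@1 write@2
I1 add r1: issue@2 deps=(None,0) exec_start@2 write@3
I2 mul r4: issue@3 deps=(1,None) exec_start@3 write@5
I3 add r3: issue@4 deps=(None,None) exec_start@4 write@7
I4 add r1: issue@5 deps=(1,2) exec_start@5 write@7
I5 mul r4: issue@6 deps=(None,4) exec_start@7 write@8

Answer: 2 3 5 7 7 8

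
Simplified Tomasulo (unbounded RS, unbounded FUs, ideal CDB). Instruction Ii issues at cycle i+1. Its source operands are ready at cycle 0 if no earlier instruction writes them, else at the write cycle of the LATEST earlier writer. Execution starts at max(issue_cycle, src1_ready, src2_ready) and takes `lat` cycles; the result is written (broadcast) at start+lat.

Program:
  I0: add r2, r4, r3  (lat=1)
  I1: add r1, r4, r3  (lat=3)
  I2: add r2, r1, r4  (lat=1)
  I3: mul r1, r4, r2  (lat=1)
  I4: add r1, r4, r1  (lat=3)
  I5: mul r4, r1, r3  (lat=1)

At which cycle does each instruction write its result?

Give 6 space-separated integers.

Answer: 2 5 6 7 10 11

Derivation:
I0 add r2: issue@1 deps=(None,None) exec_start@1 write@2
I1 add r1: issue@2 deps=(None,None) exec_start@2 write@5
I2 add r2: issue@3 deps=(1,None) exec_start@5 write@6
I3 mul r1: issue@4 deps=(None,2) exec_start@6 write@7
I4 add r1: issue@5 deps=(None,3) exec_start@7 write@10
I5 mul r4: issue@6 deps=(4,None) exec_start@10 write@11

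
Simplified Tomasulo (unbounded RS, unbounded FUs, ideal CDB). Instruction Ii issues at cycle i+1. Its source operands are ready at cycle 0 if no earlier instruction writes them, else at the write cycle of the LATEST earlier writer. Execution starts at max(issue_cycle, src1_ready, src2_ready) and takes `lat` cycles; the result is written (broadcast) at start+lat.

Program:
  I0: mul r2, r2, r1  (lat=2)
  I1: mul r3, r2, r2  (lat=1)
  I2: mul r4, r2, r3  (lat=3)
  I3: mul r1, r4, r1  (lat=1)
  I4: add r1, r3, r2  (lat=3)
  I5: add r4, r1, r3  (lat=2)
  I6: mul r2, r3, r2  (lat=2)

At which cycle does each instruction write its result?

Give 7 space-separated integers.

I0 mul r2: issue@1 deps=(None,None) exec_start@1 write@3
I1 mul r3: issue@2 deps=(0,0) exec_start@3 write@4
I2 mul r4: issue@3 deps=(0,1) exec_start@4 write@7
I3 mul r1: issue@4 deps=(2,None) exec_start@7 write@8
I4 add r1: issue@5 deps=(1,0) exec_start@5 write@8
I5 add r4: issue@6 deps=(4,1) exec_start@8 write@10
I6 mul r2: issue@7 deps=(1,0) exec_start@7 write@9

Answer: 3 4 7 8 8 10 9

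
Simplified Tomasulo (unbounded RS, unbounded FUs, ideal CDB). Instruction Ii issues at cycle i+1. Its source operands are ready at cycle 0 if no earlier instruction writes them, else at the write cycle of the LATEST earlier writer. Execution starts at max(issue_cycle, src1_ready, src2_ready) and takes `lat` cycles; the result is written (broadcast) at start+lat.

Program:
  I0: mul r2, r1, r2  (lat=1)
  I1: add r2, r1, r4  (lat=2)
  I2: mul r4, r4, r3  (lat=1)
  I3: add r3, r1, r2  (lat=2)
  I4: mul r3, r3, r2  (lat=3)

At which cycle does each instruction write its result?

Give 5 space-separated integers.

I0 mul r2: issue@1 deps=(None,None) exec_start@1 write@2
I1 add r2: issue@2 deps=(None,None) exec_start@2 write@4
I2 mul r4: issue@3 deps=(None,None) exec_start@3 write@4
I3 add r3: issue@4 deps=(None,1) exec_start@4 write@6
I4 mul r3: issue@5 deps=(3,1) exec_start@6 write@9

Answer: 2 4 4 6 9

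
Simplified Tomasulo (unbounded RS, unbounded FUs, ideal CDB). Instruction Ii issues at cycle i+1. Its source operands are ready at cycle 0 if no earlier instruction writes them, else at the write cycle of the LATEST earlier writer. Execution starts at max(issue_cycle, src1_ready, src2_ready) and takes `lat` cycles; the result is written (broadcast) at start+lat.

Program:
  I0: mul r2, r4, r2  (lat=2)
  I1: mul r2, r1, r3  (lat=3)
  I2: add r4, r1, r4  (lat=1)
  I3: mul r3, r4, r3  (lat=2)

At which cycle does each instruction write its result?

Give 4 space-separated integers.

I0 mul r2: issue@1 deps=(None,None) exec_start@1 write@3
I1 mul r2: issue@2 deps=(None,None) exec_start@2 write@5
I2 add r4: issue@3 deps=(None,None) exec_start@3 write@4
I3 mul r3: issue@4 deps=(2,None) exec_start@4 write@6

Answer: 3 5 4 6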